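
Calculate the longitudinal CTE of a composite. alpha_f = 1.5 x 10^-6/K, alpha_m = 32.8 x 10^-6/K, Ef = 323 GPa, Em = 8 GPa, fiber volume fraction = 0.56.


E1 = Ef*Vf + Em*(1-Vf) = 184.4
alpha_1 = (alpha_f*Ef*Vf + alpha_m*Em*(1-Vf))/E1 = 2.1 x 10^-6/K

2.1 x 10^-6/K


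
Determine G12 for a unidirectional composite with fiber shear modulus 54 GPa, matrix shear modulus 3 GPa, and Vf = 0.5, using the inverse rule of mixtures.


1/G12 = Vf/Gf + (1-Vf)/Gm = 0.5/54 + 0.5/3
G12 = 5.68 GPa

5.68 GPa


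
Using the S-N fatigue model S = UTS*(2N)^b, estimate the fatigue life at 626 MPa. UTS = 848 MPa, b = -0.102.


N = 0.5 * (S/UTS)^(1/b) = 0.5 * (626/848)^(1/-0.102) = 9.8025 cycles

9.8025 cycles


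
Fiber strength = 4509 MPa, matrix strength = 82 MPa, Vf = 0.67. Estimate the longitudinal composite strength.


sigma_1 = sigma_f*Vf + sigma_m*(1-Vf) = 4509*0.67 + 82*0.33 = 3048.1 MPa

3048.1 MPa


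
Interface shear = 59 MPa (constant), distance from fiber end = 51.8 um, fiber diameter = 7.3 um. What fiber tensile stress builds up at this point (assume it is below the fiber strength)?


Force balance: sigma_f * (pi*d^2/4) = tau * (pi*d) * x  ->  sigma_f = 4 * tau * x / d
sigma_f = 4 * 59 * 51.8 / 7.3 = 1674.6 MPa

1674.6 MPa


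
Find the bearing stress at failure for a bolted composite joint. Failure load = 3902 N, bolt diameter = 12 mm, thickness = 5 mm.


sigma_br = F/(d*h) = 3902/(12*5) = 65.0 MPa

65.0 MPa


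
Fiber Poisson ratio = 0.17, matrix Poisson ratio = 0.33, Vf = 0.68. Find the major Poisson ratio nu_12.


nu_12 = nu_f*Vf + nu_m*(1-Vf) = 0.17*0.68 + 0.33*0.32 = 0.2212

0.2212


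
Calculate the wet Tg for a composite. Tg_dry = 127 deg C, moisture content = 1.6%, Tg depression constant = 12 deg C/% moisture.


Tg_wet = Tg_dry - k*moisture = 127 - 12*1.6 = 107.8 deg C

107.8 deg C


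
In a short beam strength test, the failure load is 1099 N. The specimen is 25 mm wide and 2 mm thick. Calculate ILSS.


ILSS = 3F/(4bh) = 3*1099/(4*25*2) = 16.49 MPa

16.49 MPa


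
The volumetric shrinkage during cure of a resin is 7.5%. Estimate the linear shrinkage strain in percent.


Linear shrinkage ≈ vol_shrink/3 = 7.5/3 = 2.5%

2.5%


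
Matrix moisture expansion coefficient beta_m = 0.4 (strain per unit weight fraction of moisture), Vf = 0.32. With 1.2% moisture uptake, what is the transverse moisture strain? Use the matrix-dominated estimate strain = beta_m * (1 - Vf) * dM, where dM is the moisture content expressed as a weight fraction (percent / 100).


dM = 1.2/100 = 0.012
strain = beta_m * (1-Vf) * dM = 0.4 * 0.68 * 0.012 = 0.003264

0.003264


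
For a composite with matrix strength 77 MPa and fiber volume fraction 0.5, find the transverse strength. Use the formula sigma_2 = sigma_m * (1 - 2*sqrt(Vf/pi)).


factor = 1 - 2*sqrt(0.5/pi) = 0.2021
sigma_2 = 77 * 0.2021 = 15.56 MPa

15.56 MPa


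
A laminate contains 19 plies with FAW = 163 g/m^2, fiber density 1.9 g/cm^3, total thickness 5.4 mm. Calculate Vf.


Vf = n * FAW / (rho_f * h * 1000) = 19 * 163 / (1.9 * 5.4 * 1000) = 0.3019

0.3019


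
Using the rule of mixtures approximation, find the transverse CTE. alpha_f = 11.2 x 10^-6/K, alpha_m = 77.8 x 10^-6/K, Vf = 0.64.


alpha_2 = alpha_f*Vf + alpha_m*(1-Vf) = 11.2*0.64 + 77.8*0.36 = 35.2 x 10^-6/K

35.2 x 10^-6/K


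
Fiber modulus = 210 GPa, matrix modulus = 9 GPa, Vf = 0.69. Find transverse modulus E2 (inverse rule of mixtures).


1/E2 = Vf/Ef + (1-Vf)/Em = 0.69/210 + 0.31/9
E2 = 26.5 GPa

26.5 GPa


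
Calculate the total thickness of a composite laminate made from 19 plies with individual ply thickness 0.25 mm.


h = n * t_ply = 19 * 0.25 = 4.75 mm

4.75 mm


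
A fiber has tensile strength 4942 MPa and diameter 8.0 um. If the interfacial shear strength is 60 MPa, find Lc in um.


Lc = sigma_f * d / (2 * tau_i) = 4942 * 8.0 / (2 * 60) = 329.5 um

329.5 um


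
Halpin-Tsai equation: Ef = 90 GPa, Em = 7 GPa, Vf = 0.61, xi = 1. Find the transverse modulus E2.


eta = (Ef/Em - 1)/(Ef/Em + xi) = (12.8571 - 1)/(12.8571 + 1) = 0.8557
E2 = Em*(1+xi*eta*Vf)/(1-eta*Vf) = 22.29 GPa

22.29 GPa


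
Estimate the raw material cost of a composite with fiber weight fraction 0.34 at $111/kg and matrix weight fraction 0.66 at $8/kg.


Cost = cost_f*Wf + cost_m*Wm = 111*0.34 + 8*0.66 = $43.02/kg

$43.02/kg


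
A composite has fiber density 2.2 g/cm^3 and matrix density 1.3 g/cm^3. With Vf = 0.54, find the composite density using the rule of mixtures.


rho_c = rho_f*Vf + rho_m*(1-Vf) = 2.2*0.54 + 1.3*0.46 = 1.786 g/cm^3

1.786 g/cm^3


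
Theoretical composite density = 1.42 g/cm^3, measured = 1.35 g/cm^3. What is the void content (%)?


Void% = (rho_theo - rho_actual)/rho_theo * 100 = (1.42 - 1.35)/1.42 * 100 = 4.93%

4.93%


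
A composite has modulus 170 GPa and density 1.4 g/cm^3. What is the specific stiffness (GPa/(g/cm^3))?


Specific stiffness = E/rho = 170/1.4 = 121.4 GPa/(g/cm^3)

121.4 GPa/(g/cm^3)


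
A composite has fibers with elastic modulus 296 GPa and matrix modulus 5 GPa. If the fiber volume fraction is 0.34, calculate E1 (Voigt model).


E1 = Ef*Vf + Em*(1-Vf) = 296*0.34 + 5*0.66 = 103.94 GPa

103.94 GPa


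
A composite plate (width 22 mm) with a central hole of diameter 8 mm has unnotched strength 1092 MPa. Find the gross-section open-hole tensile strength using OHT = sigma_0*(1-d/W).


OHT = sigma_0*(1-d/W) = 1092*(1-8/22) = 694.9 MPa

694.9 MPa


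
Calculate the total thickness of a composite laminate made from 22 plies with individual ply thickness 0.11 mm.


h = n * t_ply = 22 * 0.11 = 2.42 mm

2.42 mm


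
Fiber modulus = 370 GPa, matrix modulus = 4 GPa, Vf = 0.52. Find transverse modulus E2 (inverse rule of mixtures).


1/E2 = Vf/Ef + (1-Vf)/Em = 0.52/370 + 0.48/4
E2 = 8.24 GPa

8.24 GPa


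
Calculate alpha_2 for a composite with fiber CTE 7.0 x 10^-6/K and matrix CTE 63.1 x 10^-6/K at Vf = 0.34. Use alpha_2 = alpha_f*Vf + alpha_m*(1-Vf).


alpha_2 = alpha_f*Vf + alpha_m*(1-Vf) = 7.0*0.34 + 63.1*0.66 = 44.0 x 10^-6/K

44.0 x 10^-6/K


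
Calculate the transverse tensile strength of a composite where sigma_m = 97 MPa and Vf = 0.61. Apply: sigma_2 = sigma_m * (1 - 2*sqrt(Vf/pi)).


factor = 1 - 2*sqrt(0.61/pi) = 0.1187
sigma_2 = 97 * 0.1187 = 11.51 MPa

11.51 MPa


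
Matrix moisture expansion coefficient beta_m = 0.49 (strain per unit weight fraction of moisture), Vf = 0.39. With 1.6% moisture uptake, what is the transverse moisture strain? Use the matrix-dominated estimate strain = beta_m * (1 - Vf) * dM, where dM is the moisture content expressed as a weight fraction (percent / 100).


dM = 1.6/100 = 0.016
strain = beta_m * (1-Vf) * dM = 0.49 * 0.61 * 0.016 = 0.0047824

0.0047824


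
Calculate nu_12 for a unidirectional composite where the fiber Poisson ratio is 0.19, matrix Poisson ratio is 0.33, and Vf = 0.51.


nu_12 = nu_f*Vf + nu_m*(1-Vf) = 0.19*0.51 + 0.33*0.49 = 0.2586

0.2586


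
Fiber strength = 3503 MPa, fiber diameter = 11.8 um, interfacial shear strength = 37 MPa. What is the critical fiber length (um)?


Lc = sigma_f * d / (2 * tau_i) = 3503 * 11.8 / (2 * 37) = 558.6 um

558.6 um


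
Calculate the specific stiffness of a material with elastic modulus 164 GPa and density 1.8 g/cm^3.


Specific stiffness = E/rho = 164/1.8 = 91.1 GPa/(g/cm^3)

91.1 GPa/(g/cm^3)


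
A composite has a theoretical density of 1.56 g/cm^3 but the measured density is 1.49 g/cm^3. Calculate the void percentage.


Void% = (rho_theo - rho_actual)/rho_theo * 100 = (1.56 - 1.49)/1.56 * 100 = 4.49%

4.49%


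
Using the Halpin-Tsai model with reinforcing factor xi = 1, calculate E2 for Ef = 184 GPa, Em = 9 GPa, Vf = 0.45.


eta = (Ef/Em - 1)/(Ef/Em + xi) = (20.4444 - 1)/(20.4444 + 1) = 0.9067
E2 = Em*(1+xi*eta*Vf)/(1-eta*Vf) = 21.41 GPa

21.41 GPa


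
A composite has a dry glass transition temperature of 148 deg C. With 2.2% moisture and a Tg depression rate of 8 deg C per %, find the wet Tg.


Tg_wet = Tg_dry - k*moisture = 148 - 8*2.2 = 130.4 deg C

130.4 deg C


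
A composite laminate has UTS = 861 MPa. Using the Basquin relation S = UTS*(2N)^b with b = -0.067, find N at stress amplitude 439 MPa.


N = 0.5 * (S/UTS)^(1/b) = 0.5 * (439/861)^(1/-0.067) = 11620.3238 cycles

11620.3238 cycles


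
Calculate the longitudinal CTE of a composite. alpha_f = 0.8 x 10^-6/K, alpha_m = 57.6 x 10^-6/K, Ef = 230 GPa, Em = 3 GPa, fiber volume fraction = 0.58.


E1 = Ef*Vf + Em*(1-Vf) = 134.66
alpha_1 = (alpha_f*Ef*Vf + alpha_m*Em*(1-Vf))/E1 = 1.33 x 10^-6/K

1.33 x 10^-6/K


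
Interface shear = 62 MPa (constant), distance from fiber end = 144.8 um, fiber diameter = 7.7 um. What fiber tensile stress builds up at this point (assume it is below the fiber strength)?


Force balance: sigma_f * (pi*d^2/4) = tau * (pi*d) * x  ->  sigma_f = 4 * tau * x / d
sigma_f = 4 * 62 * 144.8 / 7.7 = 4663.7 MPa

4663.7 MPa


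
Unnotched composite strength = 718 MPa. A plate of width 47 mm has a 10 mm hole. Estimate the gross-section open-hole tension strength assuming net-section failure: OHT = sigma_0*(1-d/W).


OHT = sigma_0*(1-d/W) = 718*(1-10/47) = 565.2 MPa

565.2 MPa


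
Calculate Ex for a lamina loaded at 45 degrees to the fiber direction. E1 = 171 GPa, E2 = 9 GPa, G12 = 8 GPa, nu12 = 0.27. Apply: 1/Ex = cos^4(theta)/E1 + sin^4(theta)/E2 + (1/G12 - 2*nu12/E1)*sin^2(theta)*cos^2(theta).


cos^4(45) = 0.25, sin^4(45) = 0.25, sin^2(45)*cos^2(45) = 0.25
1/G12 - 2*nu12/E1 = 1/8 - 2*0.27/171 = 0.121842 GPa^-1
1/Ex = 0.25/171 + 0.25/9 + 0.121842*0.25 = 0.0597003 GPa^-1
Ex = 16.75 GPa

16.75 GPa


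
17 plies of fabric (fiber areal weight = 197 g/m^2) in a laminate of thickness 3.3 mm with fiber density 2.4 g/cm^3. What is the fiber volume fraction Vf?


Vf = n * FAW / (rho_f * h * 1000) = 17 * 197 / (2.4 * 3.3 * 1000) = 0.4229

0.4229


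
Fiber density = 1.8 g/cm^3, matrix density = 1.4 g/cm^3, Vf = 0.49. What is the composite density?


rho_c = rho_f*Vf + rho_m*(1-Vf) = 1.8*0.49 + 1.4*0.51 = 1.596 g/cm^3

1.596 g/cm^3


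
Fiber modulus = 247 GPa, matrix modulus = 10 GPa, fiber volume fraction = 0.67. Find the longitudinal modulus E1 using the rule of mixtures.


E1 = Ef*Vf + Em*(1-Vf) = 247*0.67 + 10*0.33 = 168.79 GPa

168.79 GPa


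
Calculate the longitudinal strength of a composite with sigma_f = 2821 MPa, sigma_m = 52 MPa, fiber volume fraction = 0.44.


sigma_1 = sigma_f*Vf + sigma_m*(1-Vf) = 2821*0.44 + 52*0.56 = 1270.4 MPa

1270.4 MPa


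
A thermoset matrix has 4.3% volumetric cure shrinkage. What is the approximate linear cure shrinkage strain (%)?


Linear shrinkage ≈ vol_shrink/3 = 4.3/3 = 1.433%

1.433%


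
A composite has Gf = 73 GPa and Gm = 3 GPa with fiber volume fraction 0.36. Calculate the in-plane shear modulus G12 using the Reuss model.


1/G12 = Vf/Gf + (1-Vf)/Gm = 0.36/73 + 0.64/3
G12 = 4.58 GPa

4.58 GPa


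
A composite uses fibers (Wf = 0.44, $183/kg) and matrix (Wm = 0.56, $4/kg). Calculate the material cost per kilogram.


Cost = cost_f*Wf + cost_m*Wm = 183*0.44 + 4*0.56 = $82.76/kg

$82.76/kg


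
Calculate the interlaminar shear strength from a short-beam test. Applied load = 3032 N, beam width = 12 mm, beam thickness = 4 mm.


ILSS = 3F/(4bh) = 3*3032/(4*12*4) = 47.38 MPa

47.38 MPa


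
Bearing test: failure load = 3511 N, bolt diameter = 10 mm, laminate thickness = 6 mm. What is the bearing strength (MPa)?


sigma_br = F/(d*h) = 3511/(10*6) = 58.5 MPa

58.5 MPa


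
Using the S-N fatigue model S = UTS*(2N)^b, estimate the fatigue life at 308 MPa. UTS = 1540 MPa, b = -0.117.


N = 0.5 * (S/UTS)^(1/b) = 0.5 * (308/1540)^(1/-0.117) = 471056.0711 cycles

471056.0711 cycles


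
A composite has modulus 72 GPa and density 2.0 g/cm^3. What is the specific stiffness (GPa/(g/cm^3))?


Specific stiffness = E/rho = 72/2.0 = 36.0 GPa/(g/cm^3)

36.0 GPa/(g/cm^3)


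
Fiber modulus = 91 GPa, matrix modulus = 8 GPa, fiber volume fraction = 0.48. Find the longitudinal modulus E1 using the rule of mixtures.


E1 = Ef*Vf + Em*(1-Vf) = 91*0.48 + 8*0.52 = 47.84 GPa

47.84 GPa


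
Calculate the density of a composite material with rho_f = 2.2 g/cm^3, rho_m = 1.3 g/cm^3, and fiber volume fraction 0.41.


rho_c = rho_f*Vf + rho_m*(1-Vf) = 2.2*0.41 + 1.3*0.59 = 1.669 g/cm^3

1.669 g/cm^3


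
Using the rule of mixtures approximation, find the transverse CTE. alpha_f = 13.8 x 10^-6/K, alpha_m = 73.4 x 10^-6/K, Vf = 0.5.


alpha_2 = alpha_f*Vf + alpha_m*(1-Vf) = 13.8*0.5 + 73.4*0.5 = 43.6 x 10^-6/K

43.6 x 10^-6/K


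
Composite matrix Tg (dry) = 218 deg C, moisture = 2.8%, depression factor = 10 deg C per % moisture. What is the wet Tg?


Tg_wet = Tg_dry - k*moisture = 218 - 10*2.8 = 190.0 deg C

190.0 deg C


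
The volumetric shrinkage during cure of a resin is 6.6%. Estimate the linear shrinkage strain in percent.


Linear shrinkage ≈ vol_shrink/3 = 6.6/3 = 2.2%

2.2%


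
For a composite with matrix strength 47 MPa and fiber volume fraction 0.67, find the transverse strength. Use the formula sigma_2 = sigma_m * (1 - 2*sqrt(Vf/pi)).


factor = 1 - 2*sqrt(0.67/pi) = 0.0764
sigma_2 = 47 * 0.0764 = 3.59 MPa

3.59 MPa


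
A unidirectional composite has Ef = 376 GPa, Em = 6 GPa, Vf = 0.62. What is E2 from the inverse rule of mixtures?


1/E2 = Vf/Ef + (1-Vf)/Em = 0.62/376 + 0.38/6
E2 = 15.39 GPa

15.39 GPa


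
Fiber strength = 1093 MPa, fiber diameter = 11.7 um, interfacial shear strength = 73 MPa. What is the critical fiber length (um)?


Lc = sigma_f * d / (2 * tau_i) = 1093 * 11.7 / (2 * 73) = 87.6 um

87.6 um


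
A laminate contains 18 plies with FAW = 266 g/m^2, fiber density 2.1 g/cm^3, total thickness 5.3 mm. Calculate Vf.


Vf = n * FAW / (rho_f * h * 1000) = 18 * 266 / (2.1 * 5.3 * 1000) = 0.4302

0.4302


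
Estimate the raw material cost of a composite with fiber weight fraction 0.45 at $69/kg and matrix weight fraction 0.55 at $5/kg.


Cost = cost_f*Wf + cost_m*Wm = 69*0.45 + 5*0.55 = $33.8/kg

$33.8/kg


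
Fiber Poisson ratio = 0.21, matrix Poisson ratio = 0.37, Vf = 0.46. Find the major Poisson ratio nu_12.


nu_12 = nu_f*Vf + nu_m*(1-Vf) = 0.21*0.46 + 0.37*0.54 = 0.2964

0.2964


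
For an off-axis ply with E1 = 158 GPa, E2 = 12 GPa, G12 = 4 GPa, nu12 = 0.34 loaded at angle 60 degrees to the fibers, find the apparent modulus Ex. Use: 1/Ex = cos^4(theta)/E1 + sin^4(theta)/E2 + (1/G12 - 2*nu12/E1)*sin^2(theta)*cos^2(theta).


cos^4(60) = 0.0625, sin^4(60) = 0.5625, sin^2(60)*cos^2(60) = 0.1875
1/G12 - 2*nu12/E1 = 1/4 - 2*0.34/158 = 0.245696 GPa^-1
1/Ex = 0.0625/158 + 0.5625/12 + 0.245696*0.1875 = 0.0933386 GPa^-1
Ex = 10.71 GPa

10.71 GPa


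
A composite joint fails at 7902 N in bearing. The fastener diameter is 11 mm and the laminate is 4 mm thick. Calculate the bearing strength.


sigma_br = F/(d*h) = 7902/(11*4) = 179.6 MPa

179.6 MPa


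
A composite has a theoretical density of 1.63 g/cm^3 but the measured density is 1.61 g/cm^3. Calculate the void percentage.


Void% = (rho_theo - rho_actual)/rho_theo * 100 = (1.63 - 1.61)/1.63 * 100 = 1.23%

1.23%


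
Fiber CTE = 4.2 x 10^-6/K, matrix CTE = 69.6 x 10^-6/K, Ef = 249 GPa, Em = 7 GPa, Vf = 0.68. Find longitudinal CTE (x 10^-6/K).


E1 = Ef*Vf + Em*(1-Vf) = 171.56
alpha_1 = (alpha_f*Ef*Vf + alpha_m*Em*(1-Vf))/E1 = 5.05 x 10^-6/K

5.05 x 10^-6/K


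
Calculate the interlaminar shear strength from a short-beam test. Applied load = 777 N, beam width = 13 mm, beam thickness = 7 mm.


ILSS = 3F/(4bh) = 3*777/(4*13*7) = 6.4 MPa

6.4 MPa


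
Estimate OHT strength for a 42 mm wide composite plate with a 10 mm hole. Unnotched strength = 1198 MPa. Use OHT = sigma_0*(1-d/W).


OHT = sigma_0*(1-d/W) = 1198*(1-10/42) = 912.8 MPa

912.8 MPa


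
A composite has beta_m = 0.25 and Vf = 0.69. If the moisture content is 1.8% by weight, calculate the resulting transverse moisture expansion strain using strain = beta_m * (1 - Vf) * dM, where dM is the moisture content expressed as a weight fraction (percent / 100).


dM = 1.8/100 = 0.018
strain = beta_m * (1-Vf) * dM = 0.25 * 0.31 * 0.018 = 0.001395

0.001395


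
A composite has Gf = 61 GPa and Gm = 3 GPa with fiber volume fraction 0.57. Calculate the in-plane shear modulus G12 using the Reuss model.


1/G12 = Vf/Gf + (1-Vf)/Gm = 0.57/61 + 0.43/3
G12 = 6.55 GPa

6.55 GPa


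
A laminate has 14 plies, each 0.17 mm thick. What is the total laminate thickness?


h = n * t_ply = 14 * 0.17 = 2.38 mm

2.38 mm


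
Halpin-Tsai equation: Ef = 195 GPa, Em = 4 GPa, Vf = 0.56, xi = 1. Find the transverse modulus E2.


eta = (Ef/Em - 1)/(Ef/Em + xi) = (48.75 - 1)/(48.75 + 1) = 0.9598
E2 = Em*(1+xi*eta*Vf)/(1-eta*Vf) = 13.3 GPa

13.3 GPa


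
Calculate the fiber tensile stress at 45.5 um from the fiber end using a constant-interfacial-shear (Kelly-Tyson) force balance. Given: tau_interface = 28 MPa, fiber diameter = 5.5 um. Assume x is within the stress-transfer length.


Force balance: sigma_f * (pi*d^2/4) = tau * (pi*d) * x  ->  sigma_f = 4 * tau * x / d
sigma_f = 4 * 28 * 45.5 / 5.5 = 926.5 MPa

926.5 MPa


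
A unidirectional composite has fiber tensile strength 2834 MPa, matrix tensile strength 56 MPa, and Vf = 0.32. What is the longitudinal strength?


sigma_1 = sigma_f*Vf + sigma_m*(1-Vf) = 2834*0.32 + 56*0.68 = 945.0 MPa

945.0 MPa


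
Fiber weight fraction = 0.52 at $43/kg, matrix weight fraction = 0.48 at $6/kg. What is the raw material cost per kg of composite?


Cost = cost_f*Wf + cost_m*Wm = 43*0.52 + 6*0.48 = $25.24/kg

$25.24/kg


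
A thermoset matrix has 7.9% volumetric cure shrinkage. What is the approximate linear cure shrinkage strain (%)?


Linear shrinkage ≈ vol_shrink/3 = 7.9/3 = 2.633%

2.633%


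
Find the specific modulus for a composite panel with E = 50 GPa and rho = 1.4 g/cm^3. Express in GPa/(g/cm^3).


Specific stiffness = E/rho = 50/1.4 = 35.7 GPa/(g/cm^3)

35.7 GPa/(g/cm^3)


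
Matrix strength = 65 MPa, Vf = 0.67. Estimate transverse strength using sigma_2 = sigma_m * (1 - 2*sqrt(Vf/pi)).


factor = 1 - 2*sqrt(0.67/pi) = 0.0764
sigma_2 = 65 * 0.0764 = 4.96 MPa

4.96 MPa


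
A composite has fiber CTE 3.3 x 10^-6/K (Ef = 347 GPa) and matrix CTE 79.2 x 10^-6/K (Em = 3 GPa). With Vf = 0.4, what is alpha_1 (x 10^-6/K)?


E1 = Ef*Vf + Em*(1-Vf) = 140.6
alpha_1 = (alpha_f*Ef*Vf + alpha_m*Em*(1-Vf))/E1 = 4.27 x 10^-6/K

4.27 x 10^-6/K


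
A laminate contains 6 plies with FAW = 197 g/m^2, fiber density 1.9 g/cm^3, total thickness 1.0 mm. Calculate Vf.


Vf = n * FAW / (rho_f * h * 1000) = 6 * 197 / (1.9 * 1.0 * 1000) = 0.6221

0.6221


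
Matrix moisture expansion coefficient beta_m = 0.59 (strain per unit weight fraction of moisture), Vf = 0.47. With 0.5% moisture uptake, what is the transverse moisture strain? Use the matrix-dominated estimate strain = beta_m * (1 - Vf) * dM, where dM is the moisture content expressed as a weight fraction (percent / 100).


dM = 0.5/100 = 0.005
strain = beta_m * (1-Vf) * dM = 0.59 * 0.53 * 0.005 = 0.0015635

0.0015635


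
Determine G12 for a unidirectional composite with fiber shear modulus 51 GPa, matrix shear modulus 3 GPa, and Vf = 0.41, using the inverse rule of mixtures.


1/G12 = Vf/Gf + (1-Vf)/Gm = 0.41/51 + 0.59/3
G12 = 4.89 GPa

4.89 GPa


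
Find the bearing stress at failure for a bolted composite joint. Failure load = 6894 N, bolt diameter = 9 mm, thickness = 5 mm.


sigma_br = F/(d*h) = 6894/(9*5) = 153.2 MPa

153.2 MPa


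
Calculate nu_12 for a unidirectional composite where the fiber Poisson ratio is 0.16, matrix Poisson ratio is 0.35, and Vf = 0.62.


nu_12 = nu_f*Vf + nu_m*(1-Vf) = 0.16*0.62 + 0.35*0.38 = 0.2322

0.2322


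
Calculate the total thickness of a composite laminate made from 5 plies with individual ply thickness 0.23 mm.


h = n * t_ply = 5 * 0.23 = 1.15 mm

1.15 mm


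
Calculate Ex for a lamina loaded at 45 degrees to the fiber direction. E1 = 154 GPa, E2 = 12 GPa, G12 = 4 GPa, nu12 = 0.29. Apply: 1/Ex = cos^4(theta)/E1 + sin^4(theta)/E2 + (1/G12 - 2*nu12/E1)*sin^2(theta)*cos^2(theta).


cos^4(45) = 0.25, sin^4(45) = 0.25, sin^2(45)*cos^2(45) = 0.25
1/G12 - 2*nu12/E1 = 1/4 - 2*0.29/154 = 0.246234 GPa^-1
1/Ex = 0.25/154 + 0.25/12 + 0.246234*0.25 = 0.0840152 GPa^-1
Ex = 11.9 GPa

11.9 GPa


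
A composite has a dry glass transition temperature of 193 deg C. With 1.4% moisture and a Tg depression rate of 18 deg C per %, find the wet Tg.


Tg_wet = Tg_dry - k*moisture = 193 - 18*1.4 = 167.8 deg C

167.8 deg C


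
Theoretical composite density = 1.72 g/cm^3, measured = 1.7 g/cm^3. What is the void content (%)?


Void% = (rho_theo - rho_actual)/rho_theo * 100 = (1.72 - 1.7)/1.72 * 100 = 1.16%

1.16%


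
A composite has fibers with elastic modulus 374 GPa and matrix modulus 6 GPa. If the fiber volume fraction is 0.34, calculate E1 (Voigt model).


E1 = Ef*Vf + Em*(1-Vf) = 374*0.34 + 6*0.66 = 131.12 GPa

131.12 GPa


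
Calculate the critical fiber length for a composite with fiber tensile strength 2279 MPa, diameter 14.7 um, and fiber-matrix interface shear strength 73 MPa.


Lc = sigma_f * d / (2 * tau_i) = 2279 * 14.7 / (2 * 73) = 229.5 um

229.5 um


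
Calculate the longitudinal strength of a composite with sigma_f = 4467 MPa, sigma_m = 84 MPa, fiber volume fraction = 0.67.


sigma_1 = sigma_f*Vf + sigma_m*(1-Vf) = 4467*0.67 + 84*0.33 = 3020.6 MPa

3020.6 MPa


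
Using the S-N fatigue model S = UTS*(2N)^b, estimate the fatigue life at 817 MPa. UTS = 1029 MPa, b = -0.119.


N = 0.5 * (S/UTS)^(1/b) = 0.5 * (817/1029)^(1/-0.119) = 3.4748 cycles

3.4748 cycles


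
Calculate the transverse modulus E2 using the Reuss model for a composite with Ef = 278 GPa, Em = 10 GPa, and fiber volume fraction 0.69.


1/E2 = Vf/Ef + (1-Vf)/Em = 0.69/278 + 0.31/10
E2 = 29.87 GPa

29.87 GPa


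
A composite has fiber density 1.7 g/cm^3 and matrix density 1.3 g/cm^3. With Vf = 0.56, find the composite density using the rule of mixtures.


rho_c = rho_f*Vf + rho_m*(1-Vf) = 1.7*0.56 + 1.3*0.44 = 1.524 g/cm^3

1.524 g/cm^3


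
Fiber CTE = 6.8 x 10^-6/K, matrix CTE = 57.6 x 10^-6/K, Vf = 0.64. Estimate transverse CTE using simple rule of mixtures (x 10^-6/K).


alpha_2 = alpha_f*Vf + alpha_m*(1-Vf) = 6.8*0.64 + 57.6*0.36 = 25.1 x 10^-6/K

25.1 x 10^-6/K


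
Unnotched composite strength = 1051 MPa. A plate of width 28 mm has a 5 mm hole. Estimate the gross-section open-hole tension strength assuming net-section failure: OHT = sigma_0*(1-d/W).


OHT = sigma_0*(1-d/W) = 1051*(1-5/28) = 863.3 MPa

863.3 MPa


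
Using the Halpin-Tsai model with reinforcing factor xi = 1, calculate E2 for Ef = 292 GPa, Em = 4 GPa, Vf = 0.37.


eta = (Ef/Em - 1)/(Ef/Em + xi) = (73.0 - 1)/(73.0 + 1) = 0.973
E2 = Em*(1+xi*eta*Vf)/(1-eta*Vf) = 8.5 GPa

8.5 GPa


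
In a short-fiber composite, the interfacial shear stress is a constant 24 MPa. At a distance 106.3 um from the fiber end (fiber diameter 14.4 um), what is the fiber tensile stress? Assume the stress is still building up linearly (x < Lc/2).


Force balance: sigma_f * (pi*d^2/4) = tau * (pi*d) * x  ->  sigma_f = 4 * tau * x / d
sigma_f = 4 * 24 * 106.3 / 14.4 = 708.7 MPa

708.7 MPa


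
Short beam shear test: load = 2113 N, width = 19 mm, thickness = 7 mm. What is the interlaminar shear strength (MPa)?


ILSS = 3F/(4bh) = 3*2113/(4*19*7) = 11.92 MPa

11.92 MPa


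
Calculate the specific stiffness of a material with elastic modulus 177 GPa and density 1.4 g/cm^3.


Specific stiffness = E/rho = 177/1.4 = 126.4 GPa/(g/cm^3)

126.4 GPa/(g/cm^3)


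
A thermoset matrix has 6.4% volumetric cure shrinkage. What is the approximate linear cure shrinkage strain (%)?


Linear shrinkage ≈ vol_shrink/3 = 6.4/3 = 2.133%

2.133%


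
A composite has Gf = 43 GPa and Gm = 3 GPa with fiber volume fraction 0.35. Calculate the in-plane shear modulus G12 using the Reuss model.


1/G12 = Vf/Gf + (1-Vf)/Gm = 0.35/43 + 0.65/3
G12 = 4.45 GPa

4.45 GPa


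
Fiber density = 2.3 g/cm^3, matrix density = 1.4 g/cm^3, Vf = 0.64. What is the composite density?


rho_c = rho_f*Vf + rho_m*(1-Vf) = 2.3*0.64 + 1.4*0.36 = 1.976 g/cm^3

1.976 g/cm^3


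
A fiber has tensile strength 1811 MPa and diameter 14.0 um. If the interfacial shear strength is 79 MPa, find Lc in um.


Lc = sigma_f * d / (2 * tau_i) = 1811 * 14.0 / (2 * 79) = 160.5 um

160.5 um


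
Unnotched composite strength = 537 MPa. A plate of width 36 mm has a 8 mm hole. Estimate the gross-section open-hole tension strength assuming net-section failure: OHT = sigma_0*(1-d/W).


OHT = sigma_0*(1-d/W) = 537*(1-8/36) = 417.7 MPa

417.7 MPa


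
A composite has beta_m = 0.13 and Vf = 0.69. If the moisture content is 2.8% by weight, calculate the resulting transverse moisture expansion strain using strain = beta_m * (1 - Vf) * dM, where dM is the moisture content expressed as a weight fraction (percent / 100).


dM = 2.8/100 = 0.028
strain = beta_m * (1-Vf) * dM = 0.13 * 0.31 * 0.028 = 0.0011284

0.0011284


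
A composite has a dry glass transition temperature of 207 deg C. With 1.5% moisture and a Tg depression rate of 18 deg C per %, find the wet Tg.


Tg_wet = Tg_dry - k*moisture = 207 - 18*1.5 = 180.0 deg C

180.0 deg C


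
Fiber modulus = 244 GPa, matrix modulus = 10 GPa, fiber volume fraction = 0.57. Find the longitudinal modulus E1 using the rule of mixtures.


E1 = Ef*Vf + Em*(1-Vf) = 244*0.57 + 10*0.43 = 143.38 GPa

143.38 GPa


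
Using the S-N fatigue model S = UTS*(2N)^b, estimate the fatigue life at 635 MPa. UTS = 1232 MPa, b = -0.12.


N = 0.5 * (S/UTS)^(1/b) = 0.5 * (635/1232)^(1/-0.12) = 125.2021 cycles

125.2021 cycles


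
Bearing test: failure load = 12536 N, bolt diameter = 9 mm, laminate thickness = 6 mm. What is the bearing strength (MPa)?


sigma_br = F/(d*h) = 12536/(9*6) = 232.1 MPa

232.1 MPa


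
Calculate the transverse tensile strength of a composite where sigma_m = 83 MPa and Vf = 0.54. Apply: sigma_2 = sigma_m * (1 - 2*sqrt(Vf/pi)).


factor = 1 - 2*sqrt(0.54/pi) = 0.1708
sigma_2 = 83 * 0.1708 = 14.18 MPa

14.18 MPa


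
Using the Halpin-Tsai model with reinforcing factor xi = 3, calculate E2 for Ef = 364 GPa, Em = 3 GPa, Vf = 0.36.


eta = (Ef/Em - 1)/(Ef/Em + xi) = (121.3333 - 1)/(121.3333 + 3) = 0.9678
E2 = Em*(1+xi*eta*Vf)/(1-eta*Vf) = 9.42 GPa

9.42 GPa


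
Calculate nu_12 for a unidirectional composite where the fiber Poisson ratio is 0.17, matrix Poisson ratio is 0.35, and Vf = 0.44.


nu_12 = nu_f*Vf + nu_m*(1-Vf) = 0.17*0.44 + 0.35*0.56 = 0.2708

0.2708


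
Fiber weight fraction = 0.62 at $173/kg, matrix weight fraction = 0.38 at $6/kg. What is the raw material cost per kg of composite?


Cost = cost_f*Wf + cost_m*Wm = 173*0.62 + 6*0.38 = $109.54/kg

$109.54/kg


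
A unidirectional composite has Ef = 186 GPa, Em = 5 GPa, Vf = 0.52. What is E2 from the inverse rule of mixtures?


1/E2 = Vf/Ef + (1-Vf)/Em = 0.52/186 + 0.48/5
E2 = 10.12 GPa

10.12 GPa


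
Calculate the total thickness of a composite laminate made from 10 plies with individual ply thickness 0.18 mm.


h = n * t_ply = 10 * 0.18 = 1.8 mm

1.8 mm


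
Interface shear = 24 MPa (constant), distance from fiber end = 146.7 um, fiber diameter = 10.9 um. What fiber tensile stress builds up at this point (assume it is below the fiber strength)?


Force balance: sigma_f * (pi*d^2/4) = tau * (pi*d) * x  ->  sigma_f = 4 * tau * x / d
sigma_f = 4 * 24 * 146.7 / 10.9 = 1292.0 MPa

1292.0 MPa


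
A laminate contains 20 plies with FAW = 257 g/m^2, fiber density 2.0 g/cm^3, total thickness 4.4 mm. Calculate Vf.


Vf = n * FAW / (rho_f * h * 1000) = 20 * 257 / (2.0 * 4.4 * 1000) = 0.5841

0.5841


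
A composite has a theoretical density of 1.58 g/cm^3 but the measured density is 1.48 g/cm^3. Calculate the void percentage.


Void% = (rho_theo - rho_actual)/rho_theo * 100 = (1.58 - 1.48)/1.58 * 100 = 6.33%

6.33%


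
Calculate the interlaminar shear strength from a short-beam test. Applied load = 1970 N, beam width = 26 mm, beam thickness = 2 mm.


ILSS = 3F/(4bh) = 3*1970/(4*26*2) = 28.41 MPa

28.41 MPa


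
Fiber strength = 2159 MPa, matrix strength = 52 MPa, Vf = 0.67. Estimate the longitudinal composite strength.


sigma_1 = sigma_f*Vf + sigma_m*(1-Vf) = 2159*0.67 + 52*0.33 = 1463.7 MPa

1463.7 MPa


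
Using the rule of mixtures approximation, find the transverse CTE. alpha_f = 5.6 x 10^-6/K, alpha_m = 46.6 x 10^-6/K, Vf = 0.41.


alpha_2 = alpha_f*Vf + alpha_m*(1-Vf) = 5.6*0.41 + 46.6*0.59 = 29.8 x 10^-6/K

29.8 x 10^-6/K


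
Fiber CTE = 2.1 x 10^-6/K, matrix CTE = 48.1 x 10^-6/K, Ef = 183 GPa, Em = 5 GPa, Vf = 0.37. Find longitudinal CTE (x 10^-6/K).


E1 = Ef*Vf + Em*(1-Vf) = 70.86
alpha_1 = (alpha_f*Ef*Vf + alpha_m*Em*(1-Vf))/E1 = 4.14 x 10^-6/K

4.14 x 10^-6/K


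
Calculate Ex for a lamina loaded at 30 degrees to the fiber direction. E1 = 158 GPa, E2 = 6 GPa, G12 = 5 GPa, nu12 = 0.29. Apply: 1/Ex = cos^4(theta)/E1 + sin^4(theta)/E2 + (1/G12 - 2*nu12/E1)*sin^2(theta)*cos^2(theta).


cos^4(30) = 0.5625, sin^4(30) = 0.0625, sin^2(30)*cos^2(30) = 0.1875
1/G12 - 2*nu12/E1 = 1/5 - 2*0.29/158 = 0.196329 GPa^-1
1/Ex = 0.5625/158 + 0.0625/6 + 0.196329*0.1875 = 0.0507885 GPa^-1
Ex = 19.69 GPa

19.69 GPa


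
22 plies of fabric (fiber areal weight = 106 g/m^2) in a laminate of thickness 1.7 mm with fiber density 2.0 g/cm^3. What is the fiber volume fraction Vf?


Vf = n * FAW / (rho_f * h * 1000) = 22 * 106 / (2.0 * 1.7 * 1000) = 0.6859

0.6859


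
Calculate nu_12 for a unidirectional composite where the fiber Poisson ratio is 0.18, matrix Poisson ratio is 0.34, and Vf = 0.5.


nu_12 = nu_f*Vf + nu_m*(1-Vf) = 0.18*0.5 + 0.34*0.5 = 0.26

0.26


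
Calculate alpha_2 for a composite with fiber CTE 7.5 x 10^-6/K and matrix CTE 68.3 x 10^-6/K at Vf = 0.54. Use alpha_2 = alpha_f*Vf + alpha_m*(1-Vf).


alpha_2 = alpha_f*Vf + alpha_m*(1-Vf) = 7.5*0.54 + 68.3*0.46 = 35.5 x 10^-6/K

35.5 x 10^-6/K


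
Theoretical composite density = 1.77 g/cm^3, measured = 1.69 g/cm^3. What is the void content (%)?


Void% = (rho_theo - rho_actual)/rho_theo * 100 = (1.77 - 1.69)/1.77 * 100 = 4.52%

4.52%


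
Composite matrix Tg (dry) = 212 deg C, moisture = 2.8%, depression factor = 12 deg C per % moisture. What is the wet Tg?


Tg_wet = Tg_dry - k*moisture = 212 - 12*2.8 = 178.4 deg C

178.4 deg C


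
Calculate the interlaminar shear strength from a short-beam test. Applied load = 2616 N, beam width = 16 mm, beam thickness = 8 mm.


ILSS = 3F/(4bh) = 3*2616/(4*16*8) = 15.33 MPa

15.33 MPa


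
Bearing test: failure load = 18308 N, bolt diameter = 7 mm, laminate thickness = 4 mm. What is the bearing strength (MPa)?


sigma_br = F/(d*h) = 18308/(7*4) = 653.9 MPa

653.9 MPa


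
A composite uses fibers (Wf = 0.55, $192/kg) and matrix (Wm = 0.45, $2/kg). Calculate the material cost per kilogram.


Cost = cost_f*Wf + cost_m*Wm = 192*0.55 + 2*0.45 = $106.5/kg

$106.5/kg


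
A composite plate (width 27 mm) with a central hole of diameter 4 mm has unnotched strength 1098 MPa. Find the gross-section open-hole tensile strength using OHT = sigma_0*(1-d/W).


OHT = sigma_0*(1-d/W) = 1098*(1-4/27) = 935.3 MPa

935.3 MPa


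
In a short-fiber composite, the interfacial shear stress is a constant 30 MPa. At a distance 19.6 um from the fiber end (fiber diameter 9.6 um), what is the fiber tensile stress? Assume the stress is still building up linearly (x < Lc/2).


Force balance: sigma_f * (pi*d^2/4) = tau * (pi*d) * x  ->  sigma_f = 4 * tau * x / d
sigma_f = 4 * 30 * 19.6 / 9.6 = 245.0 MPa

245.0 MPa


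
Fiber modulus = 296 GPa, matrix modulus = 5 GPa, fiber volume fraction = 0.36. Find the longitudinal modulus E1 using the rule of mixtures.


E1 = Ef*Vf + Em*(1-Vf) = 296*0.36 + 5*0.64 = 109.76 GPa

109.76 GPa


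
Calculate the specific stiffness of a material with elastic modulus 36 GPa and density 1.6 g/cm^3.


Specific stiffness = E/rho = 36/1.6 = 22.5 GPa/(g/cm^3)

22.5 GPa/(g/cm^3)


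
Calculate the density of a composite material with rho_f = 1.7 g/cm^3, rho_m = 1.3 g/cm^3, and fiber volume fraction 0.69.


rho_c = rho_f*Vf + rho_m*(1-Vf) = 1.7*0.69 + 1.3*0.31 = 1.576 g/cm^3

1.576 g/cm^3


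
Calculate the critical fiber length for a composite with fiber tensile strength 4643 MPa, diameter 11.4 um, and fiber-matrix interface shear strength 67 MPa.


Lc = sigma_f * d / (2 * tau_i) = 4643 * 11.4 / (2 * 67) = 395.0 um

395.0 um


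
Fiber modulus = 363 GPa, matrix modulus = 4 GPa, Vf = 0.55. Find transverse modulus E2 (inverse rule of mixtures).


1/E2 = Vf/Ef + (1-Vf)/Em = 0.55/363 + 0.45/4
E2 = 8.77 GPa

8.77 GPa


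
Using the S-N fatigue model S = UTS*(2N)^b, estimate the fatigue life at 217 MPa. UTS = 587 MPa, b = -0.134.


N = 0.5 * (S/UTS)^(1/b) = 0.5 * (217/587)^(1/-0.134) = 839.8113 cycles

839.8113 cycles


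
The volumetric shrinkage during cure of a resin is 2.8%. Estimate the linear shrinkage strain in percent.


Linear shrinkage ≈ vol_shrink/3 = 2.8/3 = 0.933%

0.933%


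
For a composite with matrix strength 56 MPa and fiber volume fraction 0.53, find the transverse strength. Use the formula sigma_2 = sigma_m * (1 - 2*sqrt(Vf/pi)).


factor = 1 - 2*sqrt(0.53/pi) = 0.1785
sigma_2 = 56 * 0.1785 = 10.0 MPa

10.0 MPa


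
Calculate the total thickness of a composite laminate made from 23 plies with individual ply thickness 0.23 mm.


h = n * t_ply = 23 * 0.23 = 5.29 mm

5.29 mm


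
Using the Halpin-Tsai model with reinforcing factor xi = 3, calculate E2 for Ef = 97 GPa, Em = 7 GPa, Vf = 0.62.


eta = (Ef/Em - 1)/(Ef/Em + xi) = (13.8571 - 1)/(13.8571 + 3) = 0.7627
E2 = Em*(1+xi*eta*Vf)/(1-eta*Vf) = 32.12 GPa

32.12 GPa


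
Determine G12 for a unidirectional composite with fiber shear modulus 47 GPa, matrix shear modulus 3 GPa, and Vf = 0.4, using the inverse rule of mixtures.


1/G12 = Vf/Gf + (1-Vf)/Gm = 0.4/47 + 0.6/3
G12 = 4.8 GPa

4.8 GPa


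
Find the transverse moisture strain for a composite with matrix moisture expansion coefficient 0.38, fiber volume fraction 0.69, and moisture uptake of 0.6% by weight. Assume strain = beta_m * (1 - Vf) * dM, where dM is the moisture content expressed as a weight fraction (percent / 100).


dM = 0.6/100 = 0.006
strain = beta_m * (1-Vf) * dM = 0.38 * 0.31 * 0.006 = 0.0007068

0.0007068


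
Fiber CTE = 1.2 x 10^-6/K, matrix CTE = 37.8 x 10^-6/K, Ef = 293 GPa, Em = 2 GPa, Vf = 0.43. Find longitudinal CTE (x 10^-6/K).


E1 = Ef*Vf + Em*(1-Vf) = 127.13
alpha_1 = (alpha_f*Ef*Vf + alpha_m*Em*(1-Vf))/E1 = 1.53 x 10^-6/K

1.53 x 10^-6/K


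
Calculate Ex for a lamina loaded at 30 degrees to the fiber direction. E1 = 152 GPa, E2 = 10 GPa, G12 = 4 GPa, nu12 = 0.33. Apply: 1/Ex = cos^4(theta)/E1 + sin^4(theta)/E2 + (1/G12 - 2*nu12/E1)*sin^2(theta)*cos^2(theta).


cos^4(30) = 0.5625, sin^4(30) = 0.0625, sin^2(30)*cos^2(30) = 0.1875
1/G12 - 2*nu12/E1 = 1/4 - 2*0.33/152 = 0.245658 GPa^-1
1/Ex = 0.5625/152 + 0.0625/10 + 0.245658*0.1875 = 0.0560115 GPa^-1
Ex = 17.85 GPa

17.85 GPa


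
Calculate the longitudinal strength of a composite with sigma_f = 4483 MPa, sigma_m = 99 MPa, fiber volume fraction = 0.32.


sigma_1 = sigma_f*Vf + sigma_m*(1-Vf) = 4483*0.32 + 99*0.68 = 1501.9 MPa

1501.9 MPa


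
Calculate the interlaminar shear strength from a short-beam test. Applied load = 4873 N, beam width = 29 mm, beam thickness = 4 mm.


ILSS = 3F/(4bh) = 3*4873/(4*29*4) = 31.51 MPa

31.51 MPa


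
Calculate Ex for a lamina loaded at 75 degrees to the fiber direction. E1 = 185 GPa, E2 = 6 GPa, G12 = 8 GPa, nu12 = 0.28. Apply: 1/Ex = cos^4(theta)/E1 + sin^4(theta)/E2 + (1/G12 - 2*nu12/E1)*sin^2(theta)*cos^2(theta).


cos^4(75) = 0.004487, sin^4(75) = 0.870513, sin^2(75)*cos^2(75) = 0.0625
1/G12 - 2*nu12/E1 = 1/8 - 2*0.28/185 = 0.121973 GPa^-1
1/Ex = 0.004487/185 + 0.870513/6 + 0.121973*0.0625 = 0.152733 GPa^-1
Ex = 6.55 GPa

6.55 GPa


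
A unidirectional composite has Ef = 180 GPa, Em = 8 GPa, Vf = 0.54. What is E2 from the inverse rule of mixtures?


1/E2 = Vf/Ef + (1-Vf)/Em = 0.54/180 + 0.46/8
E2 = 16.53 GPa

16.53 GPa


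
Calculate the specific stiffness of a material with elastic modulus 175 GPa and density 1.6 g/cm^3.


Specific stiffness = E/rho = 175/1.6 = 109.4 GPa/(g/cm^3)

109.4 GPa/(g/cm^3)


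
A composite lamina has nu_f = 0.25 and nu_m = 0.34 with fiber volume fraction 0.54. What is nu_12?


nu_12 = nu_f*Vf + nu_m*(1-Vf) = 0.25*0.54 + 0.34*0.46 = 0.2914

0.2914


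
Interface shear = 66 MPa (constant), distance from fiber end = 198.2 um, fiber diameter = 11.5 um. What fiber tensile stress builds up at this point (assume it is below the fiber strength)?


Force balance: sigma_f * (pi*d^2/4) = tau * (pi*d) * x  ->  sigma_f = 4 * tau * x / d
sigma_f = 4 * 66 * 198.2 / 11.5 = 4550.0 MPa

4550.0 MPa


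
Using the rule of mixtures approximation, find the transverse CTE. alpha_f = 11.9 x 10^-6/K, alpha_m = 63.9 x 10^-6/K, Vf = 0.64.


alpha_2 = alpha_f*Vf + alpha_m*(1-Vf) = 11.9*0.64 + 63.9*0.36 = 30.6 x 10^-6/K

30.6 x 10^-6/K


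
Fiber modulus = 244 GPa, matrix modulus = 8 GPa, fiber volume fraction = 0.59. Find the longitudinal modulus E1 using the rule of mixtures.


E1 = Ef*Vf + Em*(1-Vf) = 244*0.59 + 8*0.41 = 147.24 GPa

147.24 GPa


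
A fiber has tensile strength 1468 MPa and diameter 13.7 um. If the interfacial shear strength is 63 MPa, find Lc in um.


Lc = sigma_f * d / (2 * tau_i) = 1468 * 13.7 / (2 * 63) = 159.6 um

159.6 um


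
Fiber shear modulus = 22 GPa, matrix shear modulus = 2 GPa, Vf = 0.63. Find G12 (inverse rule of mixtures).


1/G12 = Vf/Gf + (1-Vf)/Gm = 0.63/22 + 0.37/2
G12 = 4.68 GPa

4.68 GPa


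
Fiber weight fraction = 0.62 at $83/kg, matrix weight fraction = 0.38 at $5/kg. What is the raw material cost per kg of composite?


Cost = cost_f*Wf + cost_m*Wm = 83*0.62 + 5*0.38 = $53.36/kg

$53.36/kg


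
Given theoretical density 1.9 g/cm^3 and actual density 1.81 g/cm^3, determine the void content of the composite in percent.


Void% = (rho_theo - rho_actual)/rho_theo * 100 = (1.9 - 1.81)/1.9 * 100 = 4.74%

4.74%


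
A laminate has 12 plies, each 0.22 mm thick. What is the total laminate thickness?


h = n * t_ply = 12 * 0.22 = 2.64 mm

2.64 mm


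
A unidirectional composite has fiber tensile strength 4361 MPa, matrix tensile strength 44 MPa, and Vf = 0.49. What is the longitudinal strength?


sigma_1 = sigma_f*Vf + sigma_m*(1-Vf) = 4361*0.49 + 44*0.51 = 2159.3 MPa

2159.3 MPa


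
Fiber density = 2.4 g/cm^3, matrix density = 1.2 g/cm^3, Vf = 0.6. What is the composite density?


rho_c = rho_f*Vf + rho_m*(1-Vf) = 2.4*0.6 + 1.2*0.4 = 1.92 g/cm^3

1.92 g/cm^3


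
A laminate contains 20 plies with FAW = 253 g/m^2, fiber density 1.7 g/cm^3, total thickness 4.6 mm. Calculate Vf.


Vf = n * FAW / (rho_f * h * 1000) = 20 * 253 / (1.7 * 4.6 * 1000) = 0.6471

0.6471


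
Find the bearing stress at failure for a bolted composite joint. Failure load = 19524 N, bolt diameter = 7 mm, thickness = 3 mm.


sigma_br = F/(d*h) = 19524/(7*3) = 929.7 MPa

929.7 MPa


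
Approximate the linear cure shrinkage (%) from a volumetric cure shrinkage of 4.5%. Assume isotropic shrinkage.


Linear shrinkage ≈ vol_shrink/3 = 4.5/3 = 1.5%

1.5%


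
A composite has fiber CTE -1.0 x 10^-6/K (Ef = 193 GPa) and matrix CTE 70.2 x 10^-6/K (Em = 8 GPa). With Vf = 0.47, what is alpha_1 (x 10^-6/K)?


E1 = Ef*Vf + Em*(1-Vf) = 94.95
alpha_1 = (alpha_f*Ef*Vf + alpha_m*Em*(1-Vf))/E1 = 2.18 x 10^-6/K

2.18 x 10^-6/K
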